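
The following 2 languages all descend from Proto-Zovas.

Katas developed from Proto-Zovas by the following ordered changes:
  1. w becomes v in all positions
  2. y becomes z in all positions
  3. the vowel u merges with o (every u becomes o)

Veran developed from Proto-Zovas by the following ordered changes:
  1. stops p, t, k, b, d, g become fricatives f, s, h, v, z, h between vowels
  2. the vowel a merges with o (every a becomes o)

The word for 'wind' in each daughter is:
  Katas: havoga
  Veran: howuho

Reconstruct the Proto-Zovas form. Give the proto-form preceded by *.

*hawuga

Position 4: Katas has o, Veran has u. Veran preserves u here (none of its changes turn any other segment into u), so the proto-segment is *u.
Position 6: Katas has a, Veran has o. Katas preserves a here (none of its changes turn any other segment into a), so the proto-segment is *a.
Position 3: Katas has v, Veran has w. Veran preserves w here (none of its changes turn any other segment into w), so the proto-segment is *w.
Verify the candidate proto-form against each daughter:
Katas: *hawuga
  hawuga → havuga   [unconditioned shift]
  havuga (rule 2 does not apply)
  havuga → havoga   [vowel merger]
  giving Katas havoga.
Veran: *hawuga > hawuha > howuho  (by intervocalic lenition, vowel merger)
*hawuga is the unique common source.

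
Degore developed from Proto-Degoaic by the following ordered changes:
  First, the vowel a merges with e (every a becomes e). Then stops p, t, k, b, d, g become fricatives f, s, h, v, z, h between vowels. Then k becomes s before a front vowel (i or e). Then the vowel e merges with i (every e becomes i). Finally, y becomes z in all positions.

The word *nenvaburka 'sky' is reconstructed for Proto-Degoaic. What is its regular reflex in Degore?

ninvivursi

Degore: *nenvaburka > nenveburke > nenvevurke > nenvevurse > ninvivursi  (by vowel merger, intervocalic lenition, palatalisation, vowel merger)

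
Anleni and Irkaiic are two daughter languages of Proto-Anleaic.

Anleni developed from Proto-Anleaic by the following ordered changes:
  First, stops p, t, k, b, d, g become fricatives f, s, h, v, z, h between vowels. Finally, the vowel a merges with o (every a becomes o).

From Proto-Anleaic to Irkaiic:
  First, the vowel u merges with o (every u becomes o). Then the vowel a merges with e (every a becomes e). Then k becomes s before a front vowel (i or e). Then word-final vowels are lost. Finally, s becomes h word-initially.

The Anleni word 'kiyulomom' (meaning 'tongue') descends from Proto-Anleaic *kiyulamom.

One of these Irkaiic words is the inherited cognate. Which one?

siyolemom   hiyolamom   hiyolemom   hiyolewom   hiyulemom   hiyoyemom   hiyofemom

Irkaiic: *kiyulamom > kiyolamom > kiyolemom > siyolemom > hiyolemom  (by vowel merger, vowel merger, palatalisation, debuccalisation)
Among the options, 'hiyolemom' alone shows every Irkaiic change applied in order.

hiyolemom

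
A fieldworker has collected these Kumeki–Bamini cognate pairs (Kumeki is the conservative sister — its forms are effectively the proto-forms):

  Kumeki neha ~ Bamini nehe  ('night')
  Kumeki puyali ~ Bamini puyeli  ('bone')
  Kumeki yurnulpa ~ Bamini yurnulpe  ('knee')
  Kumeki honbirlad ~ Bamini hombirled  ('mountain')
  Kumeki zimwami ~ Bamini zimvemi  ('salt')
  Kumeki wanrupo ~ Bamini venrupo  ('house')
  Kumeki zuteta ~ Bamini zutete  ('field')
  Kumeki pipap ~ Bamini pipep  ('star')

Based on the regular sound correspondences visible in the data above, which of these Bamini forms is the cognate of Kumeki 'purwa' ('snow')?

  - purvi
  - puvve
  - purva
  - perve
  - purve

zimwami ~ zimvemi — Kumeki w corresponds to Bamini v after a consonant, before a back vowel.
neha ~ nehe, yurnulpa ~ yurnulpe — Kumeki a corresponds to Bamini e word-finally.
Applying these to Kumeki 'purwa':
  purwa → purva   (w→v after a consonant, before a back vowel)
  purva → purve   (a→e word-finally)
So the Bamini cognate is 'purve'.

purve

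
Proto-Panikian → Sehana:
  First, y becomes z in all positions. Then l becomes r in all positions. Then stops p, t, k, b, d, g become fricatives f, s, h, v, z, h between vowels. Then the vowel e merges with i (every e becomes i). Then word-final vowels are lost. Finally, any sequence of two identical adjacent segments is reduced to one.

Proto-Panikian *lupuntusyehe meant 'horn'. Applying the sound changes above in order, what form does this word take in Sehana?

Sehana: *lupuntusyehe > lupuntuszehe > rupuntuszehe > rufuntuszehe > rufuntuszihi > rufuntuszih  (by unconditioned shift, unconditioned shift, intervocalic lenition, vowel merger, apocope)

rufuntuszih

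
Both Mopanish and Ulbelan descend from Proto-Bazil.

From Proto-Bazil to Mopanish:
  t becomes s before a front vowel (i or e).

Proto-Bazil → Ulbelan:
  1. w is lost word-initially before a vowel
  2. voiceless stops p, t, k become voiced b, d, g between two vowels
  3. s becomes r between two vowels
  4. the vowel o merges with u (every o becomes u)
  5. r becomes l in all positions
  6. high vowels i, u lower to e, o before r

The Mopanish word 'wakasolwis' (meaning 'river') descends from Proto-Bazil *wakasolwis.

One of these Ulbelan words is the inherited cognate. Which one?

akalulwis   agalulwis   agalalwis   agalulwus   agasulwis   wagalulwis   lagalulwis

agalulwis

Ulbelan: *wakasolwis > akasolwis > agasolwis > agarolwis > agarulwis > agalulwis  (by glide loss, intervocalic voicing, rhotacism, vowel merger, unconditioned shift)
The other candidates each miss or misapply at least one Ulbelan change.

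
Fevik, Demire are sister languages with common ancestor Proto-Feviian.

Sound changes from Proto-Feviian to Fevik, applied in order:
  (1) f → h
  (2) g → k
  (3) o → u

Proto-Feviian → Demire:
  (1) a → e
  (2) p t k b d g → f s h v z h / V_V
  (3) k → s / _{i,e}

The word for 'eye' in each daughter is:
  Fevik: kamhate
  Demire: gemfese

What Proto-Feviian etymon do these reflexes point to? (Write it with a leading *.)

Position 2: Fevik has a, Demire has e. Fevik preserves a here (none of its changes turn any other segment into a), so the proto-segment is *a.
Position 6: Fevik has t, Demire has s. Fevik preserves t here (none of its changes turn any other segment into t), so the proto-segment is *t.
Position 1: Fevik has k, Demire has g. Demire preserves g here (none of its changes turn any other segment into g), so the proto-segment is *g.
This points to *gamfate. Verify forward in each daughter:
Fevik: start from *gamfate.
  rule 1 (unconditioned shift): gamfate → gamhate
  rule 2 (unconditioned shift): gamhate → kamhate
  rule 3: no change — kamhate
  ⇒ Fevik kamhate
Demire: *gamfate
  gamfate → gemfete   [vowel merger]
  gemfete → gemfese   [intervocalic lenition]
  gemfese (rule 3 does not apply)
  giving Demire gemfese.
Only *gamfate yields all of Fevik kamhate, Demire gemfese.

*gamfate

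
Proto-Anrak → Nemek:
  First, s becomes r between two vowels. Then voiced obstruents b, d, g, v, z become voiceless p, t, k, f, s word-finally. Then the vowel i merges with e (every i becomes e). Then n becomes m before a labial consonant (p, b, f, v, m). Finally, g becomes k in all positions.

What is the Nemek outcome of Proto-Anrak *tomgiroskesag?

Nemek: *tomgiroskesag
  tomgiroskesag → tomgiroskerag   [rhotacism]
  tomgiroskerag → tomgiroskerak   [final devoicing]
  tomgiroskerak → tomgeroskerak   [vowel merger]
  tomgeroskerak (rule 4 does not apply)
  tomgeroskerak → tomkeroskerak   [unconditioned shift]
  giving Nemek tomkeroskerak.

tomkeroskerak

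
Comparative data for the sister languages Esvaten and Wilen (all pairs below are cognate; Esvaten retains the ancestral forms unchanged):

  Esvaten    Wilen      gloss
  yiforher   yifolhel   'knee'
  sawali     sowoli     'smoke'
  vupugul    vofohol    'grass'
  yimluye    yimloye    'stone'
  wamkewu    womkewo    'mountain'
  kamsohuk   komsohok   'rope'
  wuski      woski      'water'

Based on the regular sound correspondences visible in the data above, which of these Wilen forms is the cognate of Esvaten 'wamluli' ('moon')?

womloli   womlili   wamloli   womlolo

womloli

wamkewu ~ womkewo, kamsohuk ~ komsohok — Esvaten a corresponds to Wilen o after a consonant, before a nasal.
vupugul ~ vofohol, yimluye ~ yimloye — Esvaten u corresponds to Wilen o after a consonant, before a consonant other than r, m, n, p, b, f, v.
Applying these to Esvaten 'wamluli':
  wamluli → womluli   (a→o after a consonant, before a nasal)
  womluli → womloli   (u→o after a consonant, before a consonant other than r, m, n, p, b, f, v)
So the Wilen cognate is 'womloli'.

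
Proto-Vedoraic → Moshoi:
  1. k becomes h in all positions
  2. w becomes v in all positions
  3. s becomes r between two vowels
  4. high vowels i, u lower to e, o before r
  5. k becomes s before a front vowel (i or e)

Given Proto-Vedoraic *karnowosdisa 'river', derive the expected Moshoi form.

Moshoi: *karnowosdisa
  karnowosdisa → harnowosdisa   [unconditioned shift]
  harnowosdisa → harnovosdisa   [unconditioned shift]
  harnovosdisa → harnovosdira   [rhotacism]
  harnovosdira → harnovosdera   [pre-rhotic lowering]
  harnovosdera (rule 5 does not apply)
  giving Moshoi harnovosdera.

harnovosdera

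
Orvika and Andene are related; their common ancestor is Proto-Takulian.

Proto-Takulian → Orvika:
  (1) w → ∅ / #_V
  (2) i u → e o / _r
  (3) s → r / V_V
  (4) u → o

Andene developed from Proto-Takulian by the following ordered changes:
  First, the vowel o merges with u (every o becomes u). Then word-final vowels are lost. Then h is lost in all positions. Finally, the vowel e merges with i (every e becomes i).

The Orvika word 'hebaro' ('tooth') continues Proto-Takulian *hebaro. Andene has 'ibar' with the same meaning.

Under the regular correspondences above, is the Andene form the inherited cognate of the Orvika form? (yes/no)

yes

Derive the expected Andene reflex of *hebaro:
Andene: start from *hebaro.
  rule 1 (vowel merger): hebaro → hebaru
  rule 2 (apocope): hebaru → hebar
  rule 3 (h-loss): hebar → ebar
  rule 4 (vowel merger): ebar → ibar
  ⇒ Andene ibar
Andene 'ibar' matches the regular reflex exactly, so the pair is cognate.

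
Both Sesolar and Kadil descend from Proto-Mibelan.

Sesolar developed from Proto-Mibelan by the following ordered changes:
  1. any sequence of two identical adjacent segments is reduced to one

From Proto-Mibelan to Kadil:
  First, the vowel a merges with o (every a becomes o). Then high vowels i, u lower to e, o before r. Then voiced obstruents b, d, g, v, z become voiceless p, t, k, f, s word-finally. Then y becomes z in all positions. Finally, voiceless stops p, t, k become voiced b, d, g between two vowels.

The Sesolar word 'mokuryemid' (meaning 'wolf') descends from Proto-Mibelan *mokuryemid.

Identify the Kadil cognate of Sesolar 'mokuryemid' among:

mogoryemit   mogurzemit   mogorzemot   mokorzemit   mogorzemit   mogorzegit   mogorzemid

Kadil: start from *mokuryemid.
  rule 1: no change — mokuryemid
  rule 2 (pre-rhotic lowering): mokuryemid → mokoryemid
  rule 3 (final devoicing): mokoryemid → mokoryemit
  rule 4 (unconditioned shift): mokoryemit → mokorzemit
  rule 5 (intervocalic voicing): mokorzemit → mogorzemit
  ⇒ Kadil mogorzemit
Only 'mogorzemit' matches the regular Kadil development of *mokuryemid.

mogorzemit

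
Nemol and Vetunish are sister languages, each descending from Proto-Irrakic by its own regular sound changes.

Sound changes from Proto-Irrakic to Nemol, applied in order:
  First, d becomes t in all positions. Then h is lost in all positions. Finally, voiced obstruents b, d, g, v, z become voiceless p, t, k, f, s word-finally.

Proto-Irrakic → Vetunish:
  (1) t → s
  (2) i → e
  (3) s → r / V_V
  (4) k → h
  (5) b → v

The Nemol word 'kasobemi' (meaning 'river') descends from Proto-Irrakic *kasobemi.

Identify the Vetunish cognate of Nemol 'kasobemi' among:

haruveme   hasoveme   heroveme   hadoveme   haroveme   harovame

Vetunish: *kasobemi > kasobeme > karobeme > harobeme > haroveme  (by vowel merger, rhotacism, unconditioned shift, unconditioned shift)

haroveme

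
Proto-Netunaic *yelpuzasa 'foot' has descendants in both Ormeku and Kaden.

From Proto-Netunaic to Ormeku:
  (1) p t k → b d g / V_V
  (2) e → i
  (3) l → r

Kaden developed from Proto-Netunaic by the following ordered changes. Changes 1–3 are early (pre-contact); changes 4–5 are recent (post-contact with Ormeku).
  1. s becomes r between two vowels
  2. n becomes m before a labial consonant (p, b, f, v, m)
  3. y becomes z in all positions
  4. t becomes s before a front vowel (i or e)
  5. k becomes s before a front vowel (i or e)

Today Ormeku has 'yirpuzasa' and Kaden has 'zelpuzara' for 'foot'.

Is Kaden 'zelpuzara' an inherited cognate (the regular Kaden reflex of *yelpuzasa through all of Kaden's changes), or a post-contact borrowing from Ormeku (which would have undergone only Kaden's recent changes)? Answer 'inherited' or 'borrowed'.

If inherited, *yelpuzasa would pass through all of Kaden's changes:
Kaden: *yelpuzasa > yelpuzara > zelpuzara  (by rhotacism, unconditioned shift)
If borrowed from Ormeku 'yirpuzasa' after the early changes, it would undergo only the recent ones:
  rule 4 (palatalisation): no change (yirpuzasa)
  rule 5 (palatalisation): no change (yirpuzasa)
  ⇒ as a loan: yirpuzasa
Kaden 'zelpuzara' matches the inherited outcome exactly, so it is an inherited cognate, not a loan.

inherited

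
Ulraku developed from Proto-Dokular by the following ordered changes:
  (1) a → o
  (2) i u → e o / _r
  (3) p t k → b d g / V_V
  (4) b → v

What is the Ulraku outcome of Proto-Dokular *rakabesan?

rogoveson

Ulraku: *rakabesan > rokobeson > rogobeson > rogoveson  (by vowel merger, intervocalic voicing, unconditioned shift)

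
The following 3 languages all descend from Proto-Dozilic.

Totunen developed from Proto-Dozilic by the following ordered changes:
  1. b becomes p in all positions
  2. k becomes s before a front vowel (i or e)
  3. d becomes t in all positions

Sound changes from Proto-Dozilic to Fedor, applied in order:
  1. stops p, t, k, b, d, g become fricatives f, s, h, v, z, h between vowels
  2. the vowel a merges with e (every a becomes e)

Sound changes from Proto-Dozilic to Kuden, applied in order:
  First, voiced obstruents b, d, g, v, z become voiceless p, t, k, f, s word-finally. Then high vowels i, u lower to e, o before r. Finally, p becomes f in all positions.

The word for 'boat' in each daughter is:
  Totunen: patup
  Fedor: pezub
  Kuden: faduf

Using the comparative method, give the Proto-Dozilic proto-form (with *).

Position 5: Totunen has p, Fedor has b, Kuden has f. Fedor preserves b here (none of its changes turn any other segment into b), so the proto-segment is *b.
Position 1: Totunen has p, Fedor has p, Kuden has f. Fedor preserves p here (none of its changes turn any other segment into p), so the proto-segment is *p.
Verify the candidate proto-form against each daughter:
Totunen: start from *padub.
  rule 1 (unconditioned shift): padub → padup
  rule 2: no change — padup
  rule 3 (unconditioned shift): padup → patup
  ⇒ Totunen patup
Fedor: *padub
  padub → pazub   [intervocalic lenition]
  pazub → pezub   [vowel merger]
  giving Fedor pezub.
Kuden: start from *padub.
  rule 1 (final devoicing): padub → padup
  rule 2: no change — padup
  rule 3 (unconditioned shift): padup → faduf
  ⇒ Kuden faduf
*padub is the unique common source.

*padub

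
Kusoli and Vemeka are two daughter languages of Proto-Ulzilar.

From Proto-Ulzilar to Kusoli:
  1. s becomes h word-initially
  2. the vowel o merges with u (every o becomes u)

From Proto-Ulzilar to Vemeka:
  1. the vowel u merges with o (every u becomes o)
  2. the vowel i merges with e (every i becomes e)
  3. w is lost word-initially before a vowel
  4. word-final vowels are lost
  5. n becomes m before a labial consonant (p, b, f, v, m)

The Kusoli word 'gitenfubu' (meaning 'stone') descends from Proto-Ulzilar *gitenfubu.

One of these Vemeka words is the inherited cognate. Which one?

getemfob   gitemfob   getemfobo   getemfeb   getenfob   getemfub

getemfob

Vemeka: *gitenfubu > gitenfobo > getenfobo > getenfob > getemfob  (by vowel merger, vowel merger, apocope, nasal place assimilation)
Among the options, 'getemfob' alone shows every Vemeka change applied in order.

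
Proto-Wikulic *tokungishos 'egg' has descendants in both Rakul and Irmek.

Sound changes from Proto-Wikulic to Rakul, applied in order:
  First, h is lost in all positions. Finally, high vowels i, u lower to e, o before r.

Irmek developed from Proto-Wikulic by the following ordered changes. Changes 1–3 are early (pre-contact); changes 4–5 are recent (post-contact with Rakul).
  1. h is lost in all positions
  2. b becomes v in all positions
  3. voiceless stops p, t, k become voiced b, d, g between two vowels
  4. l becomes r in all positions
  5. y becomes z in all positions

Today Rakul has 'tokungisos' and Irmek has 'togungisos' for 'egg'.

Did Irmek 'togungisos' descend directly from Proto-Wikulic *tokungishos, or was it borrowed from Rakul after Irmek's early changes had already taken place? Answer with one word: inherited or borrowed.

If inherited, *tokungishos would pass through all of Irmek's changes:
Irmek: *tokungishos > tokungisos > togungisos  (by h-loss, intervocalic voicing)
If borrowed from Rakul 'tokungisos' after the early changes, it would undergo only the recent ones:
  rule 4 (unconditioned shift): no change (tokungisos)
  rule 5 (unconditioned shift): no change (tokungisos)
  ⇒ as a loan: tokungisos
Irmek 'togungisos' matches the inherited outcome exactly, so it is an inherited cognate, not a loan.

inherited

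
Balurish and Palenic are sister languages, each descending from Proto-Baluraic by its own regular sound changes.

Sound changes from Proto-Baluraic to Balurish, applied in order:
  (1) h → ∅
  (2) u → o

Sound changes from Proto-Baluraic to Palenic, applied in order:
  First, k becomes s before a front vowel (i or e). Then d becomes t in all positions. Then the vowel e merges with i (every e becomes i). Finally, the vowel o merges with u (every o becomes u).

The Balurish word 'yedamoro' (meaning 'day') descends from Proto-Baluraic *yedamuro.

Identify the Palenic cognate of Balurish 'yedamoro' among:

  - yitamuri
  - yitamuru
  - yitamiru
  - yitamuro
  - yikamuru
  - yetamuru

yitamuru

Palenic: *yedamuro > yetamuro > yitamuro > yitamuru  (by unconditioned shift, vowel merger, vowel merger)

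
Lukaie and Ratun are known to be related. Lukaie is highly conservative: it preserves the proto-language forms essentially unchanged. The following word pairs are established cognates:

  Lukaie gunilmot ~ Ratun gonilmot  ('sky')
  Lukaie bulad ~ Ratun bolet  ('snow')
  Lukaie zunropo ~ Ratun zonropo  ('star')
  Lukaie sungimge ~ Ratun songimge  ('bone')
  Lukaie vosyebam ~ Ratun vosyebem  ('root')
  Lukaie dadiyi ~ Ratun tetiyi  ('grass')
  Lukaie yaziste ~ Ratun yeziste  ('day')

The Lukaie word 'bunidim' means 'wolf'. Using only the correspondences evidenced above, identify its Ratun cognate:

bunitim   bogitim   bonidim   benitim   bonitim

gunilmot ~ gonilmot, zunropo ~ zonropo — Lukaie u corresponds to Ratun o after a consonant, before a nasal.
dadiyi ~ tetiyi — Lukaie d corresponds to Ratun t between vowels (before a front vowel).
Applying these to Lukaie 'bunidim':
  bunidim → bonidim   (u→o after a consonant, before a nasal)
  bonidim → bonitim   (d→t between vowels (before a front vowel))
So the Ratun cognate is 'bonitim'.

bonitim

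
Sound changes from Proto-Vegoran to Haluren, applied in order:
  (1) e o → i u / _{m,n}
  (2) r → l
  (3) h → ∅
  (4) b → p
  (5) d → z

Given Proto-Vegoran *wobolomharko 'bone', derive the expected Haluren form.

wopolumalko

Haluren: start from *wobolomharko.
  rule 1 (pre-nasal raising): wobolomharko → wobolumharko
  rule 2 (unconditioned shift): wobolumharko → wobolumhalko
  rule 3 (h-loss): wobolumhalko → wobolumalko
  rule 4 (unconditioned shift): wobolumalko → wopolumalko
  rule 5: no change — wopolumalko
  ⇒ Haluren wopolumalko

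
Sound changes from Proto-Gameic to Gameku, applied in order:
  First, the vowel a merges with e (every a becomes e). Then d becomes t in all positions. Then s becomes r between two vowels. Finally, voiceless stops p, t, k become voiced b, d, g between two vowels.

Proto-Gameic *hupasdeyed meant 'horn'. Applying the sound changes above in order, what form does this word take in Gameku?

Gameku: start from *hupasdeyed.
  rule 1 (vowel merger): hupasdeyed → hupesdeyed
  rule 2 (unconditioned shift): hupesdeyed → hupesteyet
  rule 3: no change — hupesteyet
  rule 4 (intervocalic voicing): hupesteyet → hubesteyet
  ⇒ Gameku hubesteyet

hubesteyet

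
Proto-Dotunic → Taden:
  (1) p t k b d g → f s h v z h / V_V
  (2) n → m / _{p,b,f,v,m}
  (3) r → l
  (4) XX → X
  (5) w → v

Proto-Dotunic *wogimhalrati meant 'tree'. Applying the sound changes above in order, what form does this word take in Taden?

vohimhalasi

Taden: start from *wogimhalrati.
  rule 1 (intervocalic lenition): wogimhalrati → wohimhalrasi
  rule 2: no change — wohimhalrasi
  rule 3 (unconditioned shift): wohimhalrasi → wohimhallasi
  rule 4 (degemination): wohimhallasi → wohimhalasi
  rule 5 (unconditioned shift): wohimhalasi → vohimhalasi
  ⇒ Taden vohimhalasi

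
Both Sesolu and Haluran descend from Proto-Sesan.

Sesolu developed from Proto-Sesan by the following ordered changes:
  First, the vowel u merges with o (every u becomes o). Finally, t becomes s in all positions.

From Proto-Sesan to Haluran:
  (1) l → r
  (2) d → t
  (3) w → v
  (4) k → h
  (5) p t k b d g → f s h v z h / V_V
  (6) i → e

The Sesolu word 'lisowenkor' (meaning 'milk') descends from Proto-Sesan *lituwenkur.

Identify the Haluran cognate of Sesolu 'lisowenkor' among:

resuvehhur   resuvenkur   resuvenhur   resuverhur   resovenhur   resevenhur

Haluran: *lituwenkur
  lituwenkur → rituwenkur   [unconditioned shift]
  rituwenkur (rule 2 does not apply)
  rituwenkur → rituvenkur   [unconditioned shift]
  rituvenkur → rituvenhur   [unconditioned shift]
  rituvenhur → risuvenhur   [intervocalic lenition]
  risuvenhur → resuvenhur   [vowel merger]
  giving Haluran resuvenhur.
The other candidates each miss or misapply at least one Haluran change.

resuvenhur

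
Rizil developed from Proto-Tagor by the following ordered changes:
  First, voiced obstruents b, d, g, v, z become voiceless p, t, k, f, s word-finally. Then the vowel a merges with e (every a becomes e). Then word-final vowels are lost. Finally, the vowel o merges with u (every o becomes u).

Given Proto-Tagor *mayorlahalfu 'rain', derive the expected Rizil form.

Rizil: start from *mayorlahalfu.
  rule 1: no change — mayorlahalfu
  rule 2 (vowel merger): mayorlahalfu → meyorlehelfu
  rule 3 (apocope): meyorlehelfu → meyorlehelf
  rule 4 (vowel merger): meyorlehelf → meyurlehelf
  ⇒ Rizil meyurlehelf

meyurlehelf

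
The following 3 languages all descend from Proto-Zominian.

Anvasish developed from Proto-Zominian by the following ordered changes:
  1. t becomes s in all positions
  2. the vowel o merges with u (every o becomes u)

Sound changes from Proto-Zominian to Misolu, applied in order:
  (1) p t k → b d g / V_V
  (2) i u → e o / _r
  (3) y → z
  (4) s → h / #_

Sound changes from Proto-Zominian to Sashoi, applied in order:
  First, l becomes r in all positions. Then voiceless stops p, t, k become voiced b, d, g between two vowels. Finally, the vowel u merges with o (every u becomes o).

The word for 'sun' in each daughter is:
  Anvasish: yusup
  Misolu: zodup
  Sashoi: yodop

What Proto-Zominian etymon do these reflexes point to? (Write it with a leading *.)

Position 3: Anvasish has s, Misolu has d, Sashoi has d. Taking the neighbouring segments as reconstructed: Anvasish s could go back to *t or *s; Misolu d could go back to *t or *d; Sashoi d could go back to *t or *d — the one source consistent with every daughter is *t.
Position 4: Anvasish has u, Misolu has u, Sashoi has o. Misolu preserves u here (none of its changes turn any other segment into u), so the proto-segment is *u.
Position 1: Anvasish has y, Misolu has z, Sashoi has y. Anvasish preserves y here (none of its changes turn any other segment into y), so the proto-segment is *y.
This points to *yotup. Verify forward in each daughter:
Anvasish: *yotup
  yotup → yosup   [unconditioned shift]
  yosup → yusup   [vowel merger]
  giving Anvasish yusup.
Misolu: *yotup
  yotup → yodup   [intervocalic voicing]
  yodup (rule 2 does not apply)
  yodup → zodup   [unconditioned shift]
  zodup (rule 4 does not apply)
  giving Misolu zodup.
Sashoi: start from *yotup.
  rule 1: no change — yotup
  rule 2 (intervocalic voicing): yotup → yodup
  rule 3 (vowel merger): yodup → yodop
  ⇒ Sashoi yodop
Only *yotup yields all of Anvasish yusup, Misolu zodup, Sashoi yodop.

*yotup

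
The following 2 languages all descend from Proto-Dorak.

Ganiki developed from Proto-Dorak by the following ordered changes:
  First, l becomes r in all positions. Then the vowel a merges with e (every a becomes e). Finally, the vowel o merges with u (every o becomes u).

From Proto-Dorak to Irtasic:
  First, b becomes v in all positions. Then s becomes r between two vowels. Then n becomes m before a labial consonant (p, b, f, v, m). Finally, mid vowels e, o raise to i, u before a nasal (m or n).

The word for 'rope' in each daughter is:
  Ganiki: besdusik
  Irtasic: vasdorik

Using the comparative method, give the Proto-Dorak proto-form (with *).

*basdosik

Position 2: Ganiki has e, Irtasic has a. Irtasic preserves a here (none of its changes turn any other segment into a), so the proto-segment is *a.
Position 6: Ganiki has s, Irtasic has r. Ganiki preserves s here (none of its changes turn any other segment into s), so the proto-segment is *s.
Verify the candidate proto-form against each daughter:
Ganiki: *basdosik > besdosik > besdusik  (by vowel merger, vowel merger)
Irtasic: *basdosik > vasdosik > vasdorik  (by unconditioned shift, rhotacism)
Only *basdosik yields all of Ganiki besdusik, Irtasic vasdorik.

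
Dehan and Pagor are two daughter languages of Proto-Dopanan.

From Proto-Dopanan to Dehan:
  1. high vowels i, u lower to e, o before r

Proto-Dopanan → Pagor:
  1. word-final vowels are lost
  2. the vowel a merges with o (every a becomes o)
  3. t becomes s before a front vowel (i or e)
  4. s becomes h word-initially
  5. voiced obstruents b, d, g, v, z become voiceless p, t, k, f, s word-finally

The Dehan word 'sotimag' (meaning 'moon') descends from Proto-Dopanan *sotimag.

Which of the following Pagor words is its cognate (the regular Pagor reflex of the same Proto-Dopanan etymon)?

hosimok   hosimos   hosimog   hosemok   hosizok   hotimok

Pagor: start from *sotimag.
  rule 1: no change — sotimag
  rule 2 (vowel merger): sotimag → sotimog
  rule 3 (palatalisation): sotimog → sosimog
  rule 4 (debuccalisation): sosimog → hosimog
  rule 5 (final devoicing): hosimog → hosimok
  ⇒ Pagor hosimok

hosimok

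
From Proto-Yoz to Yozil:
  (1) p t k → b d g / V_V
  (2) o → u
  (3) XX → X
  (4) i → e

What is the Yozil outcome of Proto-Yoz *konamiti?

Yozil: *konamiti > konamidi > kunamidi > kunamede  (by intervocalic voicing, vowel merger, vowel merger)

kunamede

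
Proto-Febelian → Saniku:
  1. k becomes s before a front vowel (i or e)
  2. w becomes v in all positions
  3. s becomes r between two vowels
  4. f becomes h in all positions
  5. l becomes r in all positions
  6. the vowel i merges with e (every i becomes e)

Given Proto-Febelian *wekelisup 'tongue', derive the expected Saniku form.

verererup

Saniku: start from *wekelisup.
  rule 1 (palatalisation): wekelisup → weselisup
  rule 2 (unconditioned shift): weselisup → veselisup
  rule 3 (rhotacism): veselisup → verelirup
  rule 4: no change — verelirup
  rule 5 (unconditioned shift): verelirup → vererirup
  rule 6 (vowel merger): vererirup → verererup
  ⇒ Saniku verererup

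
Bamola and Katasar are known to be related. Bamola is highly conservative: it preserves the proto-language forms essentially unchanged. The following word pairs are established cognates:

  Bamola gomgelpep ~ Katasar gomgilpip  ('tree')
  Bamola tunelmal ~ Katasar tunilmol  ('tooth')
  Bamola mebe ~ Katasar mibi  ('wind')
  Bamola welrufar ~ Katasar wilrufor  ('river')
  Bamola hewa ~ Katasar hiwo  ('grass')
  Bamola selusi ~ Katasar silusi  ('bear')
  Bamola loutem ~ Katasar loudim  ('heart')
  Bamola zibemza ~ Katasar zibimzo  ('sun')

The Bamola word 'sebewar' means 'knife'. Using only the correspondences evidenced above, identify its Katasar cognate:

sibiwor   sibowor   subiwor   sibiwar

mebe ~ mibi — Bamola e corresponds to Katasar i after a consonant, before a labial obstruent.
gomgelpep ~ gomgilpip, tunelmal ~ tunilmol — Bamola e corresponds to Katasar i after a consonant, before a consonant other than r, m, n, p, b, f, v.
welrufar ~ wilrufor — Bamola a corresponds to Katasar o after a consonant, before r.
Applying these to Bamola 'sebewar':
  sebewar → sibewar   (e→i after a consonant, before a labial obstruent)
  sibewar → sibiwar   (e→i after a consonant, before a consonant other than r, m, n, p, b, f, v)
  sibiwar → sibiwor   (a→o after a consonant, before r)
So the Katasar cognate is 'sibiwor'.

sibiwor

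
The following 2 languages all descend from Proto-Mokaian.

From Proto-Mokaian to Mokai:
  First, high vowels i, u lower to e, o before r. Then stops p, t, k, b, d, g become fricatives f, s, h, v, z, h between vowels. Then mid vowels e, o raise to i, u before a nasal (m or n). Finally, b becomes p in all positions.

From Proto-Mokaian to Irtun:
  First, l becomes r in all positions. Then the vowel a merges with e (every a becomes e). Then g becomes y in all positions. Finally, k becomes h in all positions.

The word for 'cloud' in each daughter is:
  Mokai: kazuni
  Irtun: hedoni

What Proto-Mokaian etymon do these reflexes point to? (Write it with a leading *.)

*kadoni

Position 2: Mokai has a, Irtun has e. Mokai preserves a here (none of its changes turn any other segment into a), so the proto-segment is *a.
Position 3: Mokai has z, Irtun has d. Irtun preserves d here (none of its changes turn any other segment into d), so the proto-segment is *d.
Position 1: Mokai has k, Irtun has h. Mokai preserves k here (none of its changes turn any other segment into k), so the proto-segment is *k.
Continuing position by position gives *kadoni; check it forward:
Mokai: *kadoni
  kadoni (rule 1 does not apply)
  kadoni → kazoni   [intervocalic lenition]
  kazoni → kazuni   [pre-nasal raising]
  kazuni (rule 4 does not apply)
  giving Mokai kazuni.
Irtun: start from *kadoni.
  rule 1: no change — kadoni
  rule 2 (vowel merger): kadoni → kedoni
  rule 3: no change — kedoni
  rule 4 (unconditioned shift): kedoni → hedoni
  ⇒ Irtun hedoni
No other proto-form is consistent with every reflex, so the reconstruction is *kadoni.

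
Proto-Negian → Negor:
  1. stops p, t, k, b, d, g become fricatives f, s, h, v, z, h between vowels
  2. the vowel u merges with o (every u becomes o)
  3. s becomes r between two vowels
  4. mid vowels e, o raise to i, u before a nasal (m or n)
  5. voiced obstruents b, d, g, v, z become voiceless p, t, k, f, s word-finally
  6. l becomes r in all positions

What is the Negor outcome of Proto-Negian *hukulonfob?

Negor: *hukulonfob
  hukulonfob → huhulonfob   [intervocalic lenition]
  huhulonfob → hoholonfob   [vowel merger]
  hoholonfob (rule 3 does not apply)
  hoholonfob → hoholunfob   [pre-nasal raising]
  hoholunfob → hoholunfop   [final devoicing]
  hoholunfop → hohorunfop   [unconditioned shift]
  giving Negor hohorunfop.

hohorunfop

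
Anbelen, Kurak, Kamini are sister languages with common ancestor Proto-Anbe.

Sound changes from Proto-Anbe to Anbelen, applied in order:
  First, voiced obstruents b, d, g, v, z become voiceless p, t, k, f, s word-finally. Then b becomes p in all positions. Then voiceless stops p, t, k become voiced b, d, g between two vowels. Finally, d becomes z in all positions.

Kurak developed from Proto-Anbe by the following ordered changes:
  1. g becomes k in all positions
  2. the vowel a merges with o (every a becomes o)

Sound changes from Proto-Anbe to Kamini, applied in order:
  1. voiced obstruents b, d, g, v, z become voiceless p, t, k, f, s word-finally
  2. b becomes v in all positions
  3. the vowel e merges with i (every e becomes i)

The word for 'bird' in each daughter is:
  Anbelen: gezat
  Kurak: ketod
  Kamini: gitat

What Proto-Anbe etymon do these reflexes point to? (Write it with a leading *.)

Position 1: Anbelen has g, Kurak has k, Kamini has g. Kamini preserves g here (none of its changes turn any other segment into g), so the proto-segment is *g.
Position 5: Anbelen has t, Kurak has d, Kamini has t. Kurak preserves d here (none of its changes turn any other segment into d), so the proto-segment is *d.
Position 3: Anbelen has z, Kurak has t, Kamini has t. Kurak preserves t here (none of its changes turn any other segment into t), so the proto-segment is *t.
Continuing position by position gives *getad; check it forward:
Anbelen: start from *getad.
  rule 1 (final devoicing): getad → getat
  rule 2: no change — getat
  rule 3 (intervocalic voicing): getat → gedat
  rule 4 (unconditioned shift): gedat → gezat
  ⇒ Anbelen gezat
Kurak: *getad > ketad > ketod  (by unconditioned shift, vowel merger)
Kamini: start from *getad.
  rule 1 (final devoicing): getad → getat
  rule 2: no change — getat
  rule 3 (vowel merger): getat → gitat
  ⇒ Kamini gitat
*getad is the unique common source.

*getad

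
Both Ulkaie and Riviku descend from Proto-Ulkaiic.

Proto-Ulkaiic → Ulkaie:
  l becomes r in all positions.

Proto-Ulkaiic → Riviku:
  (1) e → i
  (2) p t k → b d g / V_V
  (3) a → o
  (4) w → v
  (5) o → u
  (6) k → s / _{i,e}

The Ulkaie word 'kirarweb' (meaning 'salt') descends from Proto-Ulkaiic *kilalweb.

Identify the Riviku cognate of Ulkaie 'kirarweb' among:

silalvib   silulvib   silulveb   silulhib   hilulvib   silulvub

silulvib

Riviku: *kilalweb
  kilalweb → kilalwib   [vowel merger]
  kilalwib (rule 2 does not apply)
  kilalwib → kilolwib   [vowel merger]
  kilolwib → kilolvib   [unconditioned shift]
  kilolvib → kilulvib   [vowel merger]
  kilulvib → silulvib   [palatalisation]
  giving Riviku silulvib.
Only 'silulvib' matches the regular Riviku development of *kilalweb.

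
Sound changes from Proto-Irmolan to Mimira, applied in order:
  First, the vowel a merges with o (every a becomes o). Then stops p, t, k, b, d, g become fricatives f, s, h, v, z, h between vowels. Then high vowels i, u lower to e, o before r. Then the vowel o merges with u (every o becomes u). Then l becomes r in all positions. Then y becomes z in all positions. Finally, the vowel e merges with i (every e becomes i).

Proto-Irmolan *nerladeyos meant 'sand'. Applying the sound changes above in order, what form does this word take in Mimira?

Mimira: *nerladeyos
  nerladeyos → nerlodeyos   [vowel merger]
  nerlodeyos → nerlozeyos   [intervocalic lenition]
  nerlozeyos (rule 3 does not apply)
  nerlozeyos → nerluzeyus   [vowel merger]
  nerluzeyus → nerruzeyus   [unconditioned shift]
  nerruzeyus → nerruzezus   [unconditioned shift]
  nerruzezus → nirruzizus   [vowel merger]
  giving Mimira nirruzizus.

nirruzizus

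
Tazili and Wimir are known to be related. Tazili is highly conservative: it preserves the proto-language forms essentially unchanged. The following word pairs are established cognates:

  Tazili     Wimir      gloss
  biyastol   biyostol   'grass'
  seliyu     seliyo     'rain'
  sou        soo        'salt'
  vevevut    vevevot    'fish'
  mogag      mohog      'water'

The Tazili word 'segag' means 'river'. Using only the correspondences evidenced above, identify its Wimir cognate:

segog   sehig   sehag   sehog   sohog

mogag ~ mohog — Tazili g corresponds to Wimir h between vowels (before a back vowel).
biyastol ~ biyostol, mogag ~ mohog — Tazili a corresponds to Wimir o after a consonant, before a consonant other than r, m, n, p, b, f, v.
Applying these to Tazili 'segag':
  segag → sehag   (g→h between vowels (before a back vowel))
  sehag → sehog   (a→o after a consonant, before a consonant other than r, m, n, p, b, f, v)
So the Wimir cognate is 'sehog'.

sehog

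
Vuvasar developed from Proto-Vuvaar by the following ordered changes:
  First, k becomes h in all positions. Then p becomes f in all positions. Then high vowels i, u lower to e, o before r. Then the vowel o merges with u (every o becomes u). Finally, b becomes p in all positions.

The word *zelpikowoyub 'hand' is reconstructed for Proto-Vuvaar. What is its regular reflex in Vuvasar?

zelfihuwuyup

Vuvasar: *zelpikowoyub > zelpihowoyub > zelfihowoyub > zelfihuwuyub > zelfihuwuyup  (by unconditioned shift, unconditioned shift, vowel merger, unconditioned shift)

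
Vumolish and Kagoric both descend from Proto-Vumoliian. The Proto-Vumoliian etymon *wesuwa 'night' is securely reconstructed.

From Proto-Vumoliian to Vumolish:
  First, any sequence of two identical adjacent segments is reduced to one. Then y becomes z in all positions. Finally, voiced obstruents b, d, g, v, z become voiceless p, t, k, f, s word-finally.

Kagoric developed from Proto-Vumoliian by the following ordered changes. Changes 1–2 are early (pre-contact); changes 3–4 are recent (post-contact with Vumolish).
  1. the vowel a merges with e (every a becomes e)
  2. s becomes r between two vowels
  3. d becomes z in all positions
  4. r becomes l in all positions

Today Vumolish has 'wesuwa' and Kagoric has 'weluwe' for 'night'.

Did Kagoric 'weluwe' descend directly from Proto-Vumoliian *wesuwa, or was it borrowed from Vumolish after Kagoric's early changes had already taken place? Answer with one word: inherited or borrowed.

If inherited, *wesuwa would pass through all of Kagoric's changes:
Kagoric: *wesuwa
  wesuwa → wesuwe   [vowel merger]
  wesuwe → weruwe   [rhotacism]
  weruwe (rule 3 does not apply)
  weruwe → weluwe   [unconditioned shift]
  giving Kagoric weluwe.
If borrowed from Vumolish 'wesuwa' after the early changes, it would undergo only the recent ones:
  rule 3 (unconditioned shift): no change (wesuwa)
  rule 4 (unconditioned shift): no change (wesuwa)
  ⇒ as a loan: wesuwa
Kagoric 'weluwe' matches the inherited outcome exactly, so it is an inherited cognate, not a loan.

inherited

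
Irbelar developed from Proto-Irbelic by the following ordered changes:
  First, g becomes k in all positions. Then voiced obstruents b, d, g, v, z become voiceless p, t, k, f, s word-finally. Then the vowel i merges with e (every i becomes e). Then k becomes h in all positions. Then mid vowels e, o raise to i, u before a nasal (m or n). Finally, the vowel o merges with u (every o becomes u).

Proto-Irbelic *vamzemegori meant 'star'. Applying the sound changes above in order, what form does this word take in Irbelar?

Irbelar: start from *vamzemegori.
  rule 1 (unconditioned shift): vamzemegori → vamzemekori
  rule 2: no change — vamzemekori
  rule 3 (vowel merger): vamzemekori → vamzemekore
  rule 4 (unconditioned shift): vamzemekore → vamzemehore
  rule 5 (pre-nasal raising): vamzemehore → vamzimehore
  rule 6 (vowel merger): vamzimehore → vamzimehure
  ⇒ Irbelar vamzimehure

vamzimehure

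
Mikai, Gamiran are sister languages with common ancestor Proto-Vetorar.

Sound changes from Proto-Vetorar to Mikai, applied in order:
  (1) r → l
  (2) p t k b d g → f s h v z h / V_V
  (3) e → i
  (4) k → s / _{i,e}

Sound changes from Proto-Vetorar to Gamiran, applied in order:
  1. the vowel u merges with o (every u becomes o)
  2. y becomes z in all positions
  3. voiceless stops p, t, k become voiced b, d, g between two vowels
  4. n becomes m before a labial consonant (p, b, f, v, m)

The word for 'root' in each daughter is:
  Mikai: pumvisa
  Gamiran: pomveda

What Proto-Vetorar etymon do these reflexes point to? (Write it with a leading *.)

Position 6: Mikai has s, Gamiran has d. Taking the neighbouring segments as reconstructed: Mikai s could go back to *t or *s; Gamiran d could go back to *t or *d — the one source consistent with every daughter is *t.
Position 2: Mikai has u, Gamiran has o. Mikai preserves u here (none of its changes turn any other segment into u), so the proto-segment is *u.
Position 5: Mikai has i, Gamiran has e. Gamiran preserves e here (none of its changes turn any other segment into e), so the proto-segment is *e.
Verify the candidate proto-form against each daughter:
Mikai: *pumveta
  pumveta (rule 1 does not apply)
  pumveta → pumvesa   [intervocalic lenition]
  pumvesa → pumvisa   [vowel merger]
  pumvisa (rule 4 does not apply)
  giving Mikai pumvisa.
Gamiran: *pumveta
  pumveta → pomveta   [vowel merger]
  pomveta (rule 2 does not apply)
  pomveta → pomveda   [intervocalic voicing]
  pomveda (rule 4 does not apply)
  giving Gamiran pomveda.
*pumveta is the unique common source.

*pumveta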